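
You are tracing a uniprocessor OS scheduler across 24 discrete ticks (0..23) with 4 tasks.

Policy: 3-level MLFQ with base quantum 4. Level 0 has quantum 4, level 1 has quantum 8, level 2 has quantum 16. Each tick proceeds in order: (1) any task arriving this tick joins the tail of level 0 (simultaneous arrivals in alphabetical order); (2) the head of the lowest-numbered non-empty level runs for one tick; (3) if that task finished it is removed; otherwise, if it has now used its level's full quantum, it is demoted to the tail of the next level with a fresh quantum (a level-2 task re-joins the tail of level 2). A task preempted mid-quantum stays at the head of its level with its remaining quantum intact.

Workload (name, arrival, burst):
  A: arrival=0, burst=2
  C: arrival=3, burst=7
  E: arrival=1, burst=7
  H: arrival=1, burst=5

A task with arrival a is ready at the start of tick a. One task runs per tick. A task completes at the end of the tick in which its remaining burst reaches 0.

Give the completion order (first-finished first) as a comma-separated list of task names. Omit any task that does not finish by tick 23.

completion order = A, E, H, C

t=0: L0/L1/L2 = A/-/- → run A
t=1: L0/L1/L2 = AEH/-/- → run A
t=2: L0/L1/L2 = EH/-/- → run E
t=3: L0/L1/L2 = EHC/-/- → run E
t=4: L0/L1/L2 = EHC/-/- → run E
t=5: L0/L1/L2 = EHC/-/- → run E
t=6: L0/L1/L2 = HC/E/- → run H
t=7: L0/L1/L2 = HC/E/- → run H
t=8: L0/L1/L2 = HC/E/- → run H
t=9: L0/L1/L2 = HC/E/- → run H
t=10: L0/L1/L2 = C/EH/- → run C
t=11: L0/L1/L2 = C/EH/- → run C
t=12: L0/L1/L2 = C/EH/- → run C
t=13: L0/L1/L2 = C/EH/- → run C
t=14: L0/L1/L2 = -/EHC/- → run E
t=15: L0/L1/L2 = -/EHC/- → run E
t=16: L0/L1/L2 = -/EHC/- → run E
t=17: L0/L1/L2 = -/HC/- → run H
t=18: L0/L1/L2 = -/C/- → run C
t=19: L0/L1/L2 = -/C/- → run C
t=20: L0/L1/L2 = -/C/- → run C
t=21: (idle)
t=22: (idle)
t=23: (idle)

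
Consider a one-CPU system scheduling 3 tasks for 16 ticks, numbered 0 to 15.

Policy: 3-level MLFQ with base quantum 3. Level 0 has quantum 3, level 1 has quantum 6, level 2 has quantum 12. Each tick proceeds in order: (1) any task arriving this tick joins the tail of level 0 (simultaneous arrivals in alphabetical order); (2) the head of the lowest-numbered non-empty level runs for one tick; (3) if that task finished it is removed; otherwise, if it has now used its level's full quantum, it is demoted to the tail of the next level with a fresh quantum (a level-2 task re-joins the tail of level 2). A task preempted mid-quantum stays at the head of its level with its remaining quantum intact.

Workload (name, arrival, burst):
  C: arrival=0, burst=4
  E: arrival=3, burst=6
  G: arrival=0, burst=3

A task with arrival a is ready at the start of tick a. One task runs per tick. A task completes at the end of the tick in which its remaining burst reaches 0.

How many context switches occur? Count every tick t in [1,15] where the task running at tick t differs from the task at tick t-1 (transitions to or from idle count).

t=0: L0/L1/L2 = CG/-/- → run C
t=1: L0/L1/L2 = CG/-/- → run C
t=2: L0/L1/L2 = CG/-/- → run C
t=3: L0/L1/L2 = GE/C/- → run G
t=4: L0/L1/L2 = GE/C/- → run G
t=5: L0/L1/L2 = GE/C/- → run G
t=6: L0/L1/L2 = E/C/- → run E
t=7: L0/L1/L2 = E/C/- → run E
t=8: L0/L1/L2 = E/C/- → run E
t=9: L0/L1/L2 = -/CE/- → run C
t=10: L0/L1/L2 = -/E/- → run E
t=11: L0/L1/L2 = -/E/- → run E
t=12: L0/L1/L2 = -/E/- → run E
t=13: (idle)
t=14: (idle)
t=15: (idle)

context switches = 5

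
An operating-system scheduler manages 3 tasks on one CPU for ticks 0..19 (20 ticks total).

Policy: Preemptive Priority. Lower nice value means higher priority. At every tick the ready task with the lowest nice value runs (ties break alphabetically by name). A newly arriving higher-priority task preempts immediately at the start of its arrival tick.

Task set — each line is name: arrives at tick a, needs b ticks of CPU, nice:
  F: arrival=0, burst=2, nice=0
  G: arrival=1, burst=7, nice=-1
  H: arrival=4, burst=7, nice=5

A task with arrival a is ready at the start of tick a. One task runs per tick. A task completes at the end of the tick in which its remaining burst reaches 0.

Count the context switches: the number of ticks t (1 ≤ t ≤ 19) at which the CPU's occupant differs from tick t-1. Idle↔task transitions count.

t=0: ready={F} → run F
t=1: ready={F,G} → run G
t=2: ready={F,G} → run G
t=3: ready={F,G} → run G
t=4: ready={F,G,H} → run G
t=5: ready={F,G,H} → run G
t=6: ready={F,G,H} → run G
t=7: ready={F,G,H} → run G
t=8: ready={F,H} → run F
t=9: ready={H} → run H
t=10: ready={H} → run H
t=11: ready={H} → run H
t=12: ready={H} → run H
t=13: ready={H} → run H
t=14: ready={H} → run H
t=15: ready={H} → run H
t=16: (idle)
t=17: (idle)
t=18: (idle)
t=19: (idle)

context switches = 4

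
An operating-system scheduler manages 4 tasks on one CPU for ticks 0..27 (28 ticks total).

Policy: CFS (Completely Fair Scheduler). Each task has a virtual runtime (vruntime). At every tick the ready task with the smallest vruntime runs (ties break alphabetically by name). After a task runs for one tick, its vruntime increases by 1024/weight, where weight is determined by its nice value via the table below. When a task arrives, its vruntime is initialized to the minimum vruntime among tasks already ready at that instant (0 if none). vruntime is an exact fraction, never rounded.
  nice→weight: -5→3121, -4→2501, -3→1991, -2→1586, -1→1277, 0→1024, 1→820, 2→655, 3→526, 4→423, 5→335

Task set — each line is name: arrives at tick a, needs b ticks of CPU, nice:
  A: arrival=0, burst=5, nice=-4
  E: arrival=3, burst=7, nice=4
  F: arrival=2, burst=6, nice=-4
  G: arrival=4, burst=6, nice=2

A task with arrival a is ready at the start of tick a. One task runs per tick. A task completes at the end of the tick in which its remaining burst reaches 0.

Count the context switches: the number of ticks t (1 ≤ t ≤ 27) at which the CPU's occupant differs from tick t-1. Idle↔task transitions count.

context switches = 17

t=0: vr[A=0] → run A
t=1: vr[A=1024/2501] → run A
t=2: vr[A=2048/2501 F=2048/2501] → run A
t=3: vr[A=3072/2501 E=2048/2501 F=2048/2501] → run E
t=4: vr[A=3072/2501 E=3427328/1057923 F=2048/2501 G=2048/2501] → run F
t=5: vr[A=3072/2501 E=3427328/1057923 F=3072/2501 G=2048/2501] → run G
t=6: vr[A=3072/2501 E=3427328/1057923 F=3072/2501 G=3902464/1638155] → run A
t=7: vr[A=4096/2501 E=3427328/1057923 F=3072/2501 G=3902464/1638155] → run F
t=8: vr[A=4096/2501 E=3427328/1057923 F=4096/2501 G=3902464/1638155] → run A
t=9: vr[E=3427328/1057923 F=4096/2501 G=3902464/1638155] → run F
t=10: vr[E=3427328/1057923 F=5120/2501 G=3902464/1638155] → run F
t=11: vr[E=3427328/1057923 F=6144/2501 G=3902464/1638155] → run G
t=12: vr[E=3427328/1057923 F=6144/2501 G=6463488/1638155] → run F
t=13: vr[E=3427328/1057923 F=7168/2501 G=6463488/1638155] → run F
t=14: vr[E=3427328/1057923 G=6463488/1638155] → run E
t=15: vr[E=5988352/1057923 G=6463488/1638155] → run G
t=16: vr[E=5988352/1057923 G=9024512/1638155] → run G
t=17: vr[E=5988352/1057923 G=11585536/1638155] → run E
t=18: vr[E=2849792/352641 G=11585536/1638155] → run G
t=19: vr[E=2849792/352641 G=2829312/327631] → run E
t=20: vr[E=11110400/1057923 G=2829312/327631] → run G
t=21: vr[E=11110400/1057923] → run E
t=22: vr[E=13671424/1057923] → run E
t=23: vr[E=5410816/352641] → run E
t=24: (idle)
t=25: (idle)
t=26: (idle)
t=27: (idle)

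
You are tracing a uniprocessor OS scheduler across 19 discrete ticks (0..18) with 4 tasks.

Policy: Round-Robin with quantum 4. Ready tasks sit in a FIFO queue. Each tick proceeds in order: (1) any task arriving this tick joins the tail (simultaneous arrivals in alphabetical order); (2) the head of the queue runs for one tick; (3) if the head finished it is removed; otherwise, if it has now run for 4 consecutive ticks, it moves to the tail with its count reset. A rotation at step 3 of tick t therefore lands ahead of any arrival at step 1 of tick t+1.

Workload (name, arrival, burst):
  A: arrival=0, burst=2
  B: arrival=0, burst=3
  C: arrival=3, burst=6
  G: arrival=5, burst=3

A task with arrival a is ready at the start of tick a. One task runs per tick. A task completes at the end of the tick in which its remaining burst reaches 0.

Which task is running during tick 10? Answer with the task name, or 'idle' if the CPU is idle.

running at tick 10 = G

t=0: queue=[A,B] q_used=0 → run A
t=1: queue=[A,B] q_used=1 → run A
t=2: queue=[B] q_used=0 → run B
t=3: queue=[B,C] q_used=1 → run B
t=4: queue=[B,C] q_used=2 → run B
t=5: queue=[C,G] q_used=0 → run C
t=6: queue=[C,G] q_used=1 → run C
t=7: queue=[C,G] q_used=2 → run C
t=8: queue=[C,G] q_used=3 → run C
t=9: queue=[G,C] q_used=0 → run G
t=10: queue=[G,C] q_used=1 → run G
t=11: queue=[G,C] q_used=2 → run G
t=12: queue=[C] q_used=0 → run C
t=13: queue=[C] q_used=1 → run C
t=14: (idle)
t=15: (idle)
t=16: (idle)
t=17: (idle)
t=18: (idle)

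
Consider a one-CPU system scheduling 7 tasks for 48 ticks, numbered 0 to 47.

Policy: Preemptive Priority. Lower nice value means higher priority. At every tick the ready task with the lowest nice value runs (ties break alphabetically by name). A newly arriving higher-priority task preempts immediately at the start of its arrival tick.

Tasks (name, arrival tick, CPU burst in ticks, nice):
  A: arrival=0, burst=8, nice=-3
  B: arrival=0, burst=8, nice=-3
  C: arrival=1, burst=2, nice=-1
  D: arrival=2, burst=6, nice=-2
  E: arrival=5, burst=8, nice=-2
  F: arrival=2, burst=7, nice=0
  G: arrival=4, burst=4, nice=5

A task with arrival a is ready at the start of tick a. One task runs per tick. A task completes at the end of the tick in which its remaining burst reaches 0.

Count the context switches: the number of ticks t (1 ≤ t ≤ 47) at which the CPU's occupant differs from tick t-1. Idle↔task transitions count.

context switches = 7

t=0: ready={A,B} → run A
t=1: ready={A,B,C} → run A
t=2: ready={A,B,C,D,F} → run A
t=3: ready={A,B,C,D,F} → run A
t=4: ready={A,B,C,D,F,G} → run A
t=5: ready={A,B,C,D,E,F,G} → run A
t=6: ready={A,B,C,D,E,F,G} → run A
t=7: ready={A,B,C,D,E,F,G} → run A
t=8: ready={B,C,D,E,F,G} → run B
t=9: ready={B,C,D,E,F,G} → run B
t=10: ready={B,C,D,E,F,G} → run B
t=11: ready={B,C,D,E,F,G} → run B
t=12: ready={B,C,D,E,F,G} → run B
t=13: ready={B,C,D,E,F,G} → run B
t=14: ready={B,C,D,E,F,G} → run B
t=15: ready={B,C,D,E,F,G} → run B
t=16: ready={C,D,E,F,G} → run D
t=17: ready={C,D,E,F,G} → run D
t=18: ready={C,D,E,F,G} → run D
t=19: ready={C,D,E,F,G} → run D
t=20: ready={C,D,E,F,G} → run D
t=21: ready={C,D,E,F,G} → run D
t=22: ready={C,E,F,G} → run E
t=23: ready={C,E,F,G} → run E
t=24: ready={C,E,F,G} → run E
t=25: ready={C,E,F,G} → run E
t=26: ready={C,E,F,G} → run E
t=27: ready={C,E,F,G} → run E
t=28: ready={C,E,F,G} → run E
t=29: ready={C,E,F,G} → run E
t=30: ready={C,F,G} → run C
t=31: ready={C,F,G} → run C
t=32: ready={F,G} → run F
t=33: ready={F,G} → run F
t=34: ready={F,G} → run F
t=35: ready={F,G} → run F
t=36: ready={F,G} → run F
t=37: ready={F,G} → run F
t=38: ready={F,G} → run F
t=39: ready={G} → run G
t=40: ready={G} → run G
t=41: ready={G} → run G
t=42: ready={G} → run G
t=43: (idle)
t=44: (idle)
t=45: (idle)
t=46: (idle)
t=47: (idle)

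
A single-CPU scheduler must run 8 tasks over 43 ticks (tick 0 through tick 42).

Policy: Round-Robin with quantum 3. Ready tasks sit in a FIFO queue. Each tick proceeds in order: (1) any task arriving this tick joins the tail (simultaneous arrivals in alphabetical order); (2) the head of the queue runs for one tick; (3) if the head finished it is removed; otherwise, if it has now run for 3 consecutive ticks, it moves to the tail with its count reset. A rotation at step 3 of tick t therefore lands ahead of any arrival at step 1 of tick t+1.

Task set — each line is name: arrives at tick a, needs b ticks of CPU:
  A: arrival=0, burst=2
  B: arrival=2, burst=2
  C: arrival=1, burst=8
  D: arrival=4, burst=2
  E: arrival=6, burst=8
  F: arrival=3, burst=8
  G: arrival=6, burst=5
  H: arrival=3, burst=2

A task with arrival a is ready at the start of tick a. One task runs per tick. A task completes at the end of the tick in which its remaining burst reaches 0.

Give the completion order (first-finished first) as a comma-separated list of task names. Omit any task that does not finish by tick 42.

completion order = A, B, H, D, C, G, F, E

t=0: queue=[A] q_used=0 → run A
t=1: queue=[A,C] q_used=1 → run A
t=2: queue=[C,B] q_used=0 → run C
t=3: queue=[C,B,F,H] q_used=1 → run C
t=4: queue=[C,B,F,H,D] q_used=2 → run C
t=5: queue=[B,F,H,D,C] q_used=0 → run B
t=6: queue=[B,F,H,D,C,E,G] q_used=1 → run B
t=7: queue=[F,H,D,C,E,G] q_used=0 → run F
t=8: queue=[F,H,D,C,E,G] q_used=1 → run F
t=9: queue=[F,H,D,C,E,G] q_used=2 → run F
t=10: queue=[H,D,C,E,G,F] q_used=0 → run H
t=11: queue=[H,D,C,E,G,F] q_used=1 → run H
t=12: queue=[D,C,E,G,F] q_used=0 → run D
t=13: queue=[D,C,E,G,F] q_used=1 → run D
t=14: queue=[C,E,G,F] q_used=0 → run C
t=15: queue=[C,E,G,F] q_used=1 → run C
t=16: queue=[C,E,G,F] q_used=2 → run C
t=17: queue=[E,G,F,C] q_used=0 → run E
t=18: queue=[E,G,F,C] q_used=1 → run E
t=19: queue=[E,G,F,C] q_used=2 → run E
t=20: queue=[G,F,C,E] q_used=0 → run G
t=21: queue=[G,F,C,E] q_used=1 → run G
t=22: queue=[G,F,C,E] q_used=2 → run G
t=23: queue=[F,C,E,G] q_used=0 → run F
t=24: queue=[F,C,E,G] q_used=1 → run F
t=25: queue=[F,C,E,G] q_used=2 → run F
t=26: queue=[C,E,G,F] q_used=0 → run C
t=27: queue=[C,E,G,F] q_used=1 → run C
t=28: queue=[E,G,F] q_used=0 → run E
t=29: queue=[E,G,F] q_used=1 → run E
t=30: queue=[E,G,F] q_used=2 → run E
t=31: queue=[G,F,E] q_used=0 → run G
t=32: queue=[G,F,E] q_used=1 → run G
t=33: queue=[F,E] q_used=0 → run F
t=34: queue=[F,E] q_used=1 → run F
t=35: queue=[E] q_used=0 → run E
t=36: queue=[E] q_used=1 → run E
t=37: (idle)
t=38: (idle)
t=39: (idle)
t=40: (idle)
t=41: (idle)
t=42: (idle)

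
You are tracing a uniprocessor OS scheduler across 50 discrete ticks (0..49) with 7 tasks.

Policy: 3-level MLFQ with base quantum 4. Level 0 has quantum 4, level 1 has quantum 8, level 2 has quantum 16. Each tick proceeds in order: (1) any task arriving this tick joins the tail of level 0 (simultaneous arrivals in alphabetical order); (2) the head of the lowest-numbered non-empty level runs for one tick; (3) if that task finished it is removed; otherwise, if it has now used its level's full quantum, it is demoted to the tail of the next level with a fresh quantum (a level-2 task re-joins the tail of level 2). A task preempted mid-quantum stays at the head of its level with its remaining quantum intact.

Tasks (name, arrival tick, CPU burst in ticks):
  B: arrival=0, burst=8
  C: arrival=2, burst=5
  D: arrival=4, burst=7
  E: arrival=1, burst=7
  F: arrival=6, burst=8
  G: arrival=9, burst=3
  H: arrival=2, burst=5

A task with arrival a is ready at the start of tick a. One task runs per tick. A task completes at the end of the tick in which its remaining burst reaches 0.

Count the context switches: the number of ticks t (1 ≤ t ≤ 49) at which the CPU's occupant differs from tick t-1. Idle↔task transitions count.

t=0: L0/L1/L2 = B/-/- → run B
t=1: L0/L1/L2 = BE/-/- → run B
t=2: L0/L1/L2 = BECH/-/- → run B
t=3: L0/L1/L2 = BECH/-/- → run B
t=4: L0/L1/L2 = ECHD/B/- → run E
t=5: L0/L1/L2 = ECHD/B/- → run E
t=6: L0/L1/L2 = ECHDF/B/- → run E
t=7: L0/L1/L2 = ECHDF/B/- → run E
t=8: L0/L1/L2 = CHDF/BE/- → run C
t=9: L0/L1/L2 = CHDFG/BE/- → run C
t=10: L0/L1/L2 = CHDFG/BE/- → run C
t=11: L0/L1/L2 = CHDFG/BE/- → run C
t=12: L0/L1/L2 = HDFG/BEC/- → run H
t=13: L0/L1/L2 = HDFG/BEC/- → run H
t=14: L0/L1/L2 = HDFG/BEC/- → run H
t=15: L0/L1/L2 = HDFG/BEC/- → run H
t=16: L0/L1/L2 = DFG/BECH/- → run D
t=17: L0/L1/L2 = DFG/BECH/- → run D
t=18: L0/L1/L2 = DFG/BECH/- → run D
t=19: L0/L1/L2 = DFG/BECH/- → run D
t=20: L0/L1/L2 = FG/BECHD/- → run F
t=21: L0/L1/L2 = FG/BECHD/- → run F
t=22: L0/L1/L2 = FG/BECHD/- → run F
t=23: L0/L1/L2 = FG/BECHD/- → run F
t=24: L0/L1/L2 = G/BECHDF/- → run G
t=25: L0/L1/L2 = G/BECHDF/- → run G
t=26: L0/L1/L2 = G/BECHDF/- → run G
t=27: L0/L1/L2 = -/BECHDF/- → run B
t=28: L0/L1/L2 = -/BECHDF/- → run B
t=29: L0/L1/L2 = -/BECHDF/- → run B
t=30: L0/L1/L2 = -/BECHDF/- → run B
t=31: L0/L1/L2 = -/ECHDF/- → run E
t=32: L0/L1/L2 = -/ECHDF/- → run E
t=33: L0/L1/L2 = -/ECHDF/- → run E
t=34: L0/L1/L2 = -/CHDF/- → run C
t=35: L0/L1/L2 = -/HDF/- → run H
t=36: L0/L1/L2 = -/DF/- → run D
t=37: L0/L1/L2 = -/DF/- → run D
t=38: L0/L1/L2 = -/DF/- → run D
t=39: L0/L1/L2 = -/F/- → run F
t=40: L0/L1/L2 = -/F/- → run F
t=41: L0/L1/L2 = -/F/- → run F
t=42: L0/L1/L2 = -/F/- → run F
t=43: (idle)
t=44: (idle)
t=45: (idle)
t=46: (idle)
t=47: (idle)
t=48: (idle)
t=49: (idle)

context switches = 13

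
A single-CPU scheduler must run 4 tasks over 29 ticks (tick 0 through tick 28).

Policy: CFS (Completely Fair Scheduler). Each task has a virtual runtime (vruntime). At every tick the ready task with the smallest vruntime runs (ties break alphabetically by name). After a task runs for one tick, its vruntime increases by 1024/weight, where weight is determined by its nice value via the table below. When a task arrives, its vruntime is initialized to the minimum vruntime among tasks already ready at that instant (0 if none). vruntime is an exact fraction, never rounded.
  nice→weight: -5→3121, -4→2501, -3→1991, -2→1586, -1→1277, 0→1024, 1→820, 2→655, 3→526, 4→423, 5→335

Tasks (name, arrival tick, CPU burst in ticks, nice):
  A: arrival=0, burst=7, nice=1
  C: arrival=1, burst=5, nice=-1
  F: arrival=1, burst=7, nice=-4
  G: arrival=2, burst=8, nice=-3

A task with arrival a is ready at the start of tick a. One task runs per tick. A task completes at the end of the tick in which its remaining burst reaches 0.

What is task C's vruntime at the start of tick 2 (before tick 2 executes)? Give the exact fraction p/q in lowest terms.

vruntime(C, start of tick 2) = 256/205

t=0: vr[A=0] → run A
t=1: vr[A=256/205 C=256/205 F=256/205] → run A
t=2: vr[A=512/205 C=256/205 F=256/205 G=256/205] → run C
t=3: vr[A=512/205 C=536832/261785 F=256/205 G=256/205] → run F
t=4: vr[A=512/205 C=536832/261785 F=20736/12505 G=256/205] → run G
t=5: vr[A=512/205 C=536832/261785 F=20736/12505 G=719616/408155] → run F
t=6: vr[A=512/205 C=536832/261785 F=25856/12505 G=719616/408155] → run G
t=7: vr[A=512/205 C=536832/261785 F=25856/12505 G=929536/408155] → run C
t=8: vr[A=512/205 C=746752/261785 F=25856/12505 G=929536/408155] → run F
t=9: vr[A=512/205 C=746752/261785 F=30976/12505 G=929536/408155] → run G
t=10: vr[A=512/205 C=746752/261785 F=30976/12505 G=1139456/408155] → run F
t=11: vr[A=512/205 C=746752/261785 F=36096/12505 G=1139456/408155] → run A
t=12: vr[A=768/205 C=746752/261785 F=36096/12505 G=1139456/408155] → run G
t=13: vr[A=768/205 C=746752/261785 F=36096/12505 G=1349376/408155] → run C
t=14: vr[A=768/205 C=956672/261785 F=36096/12505 G=1349376/408155] → run F
t=15: vr[A=768/205 C=956672/261785 F=41216/12505 G=1349376/408155] → run F
t=16: vr[A=768/205 C=956672/261785 F=46336/12505 G=1349376/408155] → run G
t=17: vr[A=768/205 C=956672/261785 F=46336/12505 G=1559296/408155] → run C
t=18: vr[A=768/205 C=1166592/261785 F=46336/12505 G=1559296/408155] → run F
t=19: vr[A=768/205 C=1166592/261785 G=1559296/408155] → run A
t=20: vr[A=1024/205 C=1166592/261785 G=1559296/408155] → run G
t=21: vr[A=1024/205 C=1166592/261785 G=1769216/408155] → run G
t=22: vr[A=1024/205 C=1166592/261785 G=1979136/408155] → run C
t=23: vr[A=1024/205 G=1979136/408155] → run G
t=24: vr[A=1024/205] → run A
t=25: vr[A=256/41] → run A
t=26: vr[A=1536/205] → run A
t=27: (idle)
t=28: (idle)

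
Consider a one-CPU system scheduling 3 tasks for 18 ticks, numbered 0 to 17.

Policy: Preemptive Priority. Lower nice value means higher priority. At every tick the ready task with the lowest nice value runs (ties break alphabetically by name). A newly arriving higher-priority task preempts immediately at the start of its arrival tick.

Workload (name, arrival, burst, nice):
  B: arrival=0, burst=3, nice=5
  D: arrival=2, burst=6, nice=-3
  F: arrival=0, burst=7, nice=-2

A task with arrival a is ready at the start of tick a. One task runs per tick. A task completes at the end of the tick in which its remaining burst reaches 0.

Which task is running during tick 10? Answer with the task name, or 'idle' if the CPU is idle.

t=0: ready={B,F} → run F
t=1: ready={B,F} → run F
t=2: ready={B,D,F} → run D
t=3: ready={B,D,F} → run D
t=4: ready={B,D,F} → run D
t=5: ready={B,D,F} → run D
t=6: ready={B,D,F} → run D
t=7: ready={B,D,F} → run D
t=8: ready={B,F} → run F
t=9: ready={B,F} → run F
t=10: ready={B,F} → run F
t=11: ready={B,F} → run F
t=12: ready={B,F} → run F
t=13: ready={B} → run B
t=14: ready={B} → run B
t=15: ready={B} → run B
t=16: (idle)
t=17: (idle)

running at tick 10 = F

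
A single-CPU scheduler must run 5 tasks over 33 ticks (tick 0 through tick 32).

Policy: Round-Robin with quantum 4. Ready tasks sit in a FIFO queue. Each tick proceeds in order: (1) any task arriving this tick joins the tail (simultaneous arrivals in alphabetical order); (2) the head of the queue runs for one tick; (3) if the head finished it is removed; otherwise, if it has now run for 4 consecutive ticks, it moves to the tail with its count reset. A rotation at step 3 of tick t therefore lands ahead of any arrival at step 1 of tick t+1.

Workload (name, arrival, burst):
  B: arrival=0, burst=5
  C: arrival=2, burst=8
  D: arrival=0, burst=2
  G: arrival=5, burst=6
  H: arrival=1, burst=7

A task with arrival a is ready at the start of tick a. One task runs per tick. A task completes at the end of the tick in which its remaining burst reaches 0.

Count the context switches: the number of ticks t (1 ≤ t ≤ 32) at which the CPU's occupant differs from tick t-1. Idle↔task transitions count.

context switches = 9

t=0: queue=[B,D] q_used=0 → run B
t=1: queue=[B,D,H] q_used=1 → run B
t=2: queue=[B,D,H,C] q_used=2 → run B
t=3: queue=[B,D,H,C] q_used=3 → run B
t=4: queue=[D,H,C,B] q_used=0 → run D
t=5: queue=[D,H,C,B,G] q_used=1 → run D
t=6: queue=[H,C,B,G] q_used=0 → run H
t=7: queue=[H,C,B,G] q_used=1 → run H
t=8: queue=[H,C,B,G] q_used=2 → run H
t=9: queue=[H,C,B,G] q_used=3 → run H
t=10: queue=[C,B,G,H] q_used=0 → run C
t=11: queue=[C,B,G,H] q_used=1 → run C
t=12: queue=[C,B,G,H] q_used=2 → run C
t=13: queue=[C,B,G,H] q_used=3 → run C
t=14: queue=[B,G,H,C] q_used=0 → run B
t=15: queue=[G,H,C] q_used=0 → run G
t=16: queue=[G,H,C] q_used=1 → run G
t=17: queue=[G,H,C] q_used=2 → run G
t=18: queue=[G,H,C] q_used=3 → run G
t=19: queue=[H,C,G] q_used=0 → run H
t=20: queue=[H,C,G] q_used=1 → run H
t=21: queue=[H,C,G] q_used=2 → run H
t=22: queue=[C,G] q_used=0 → run C
t=23: queue=[C,G] q_used=1 → run C
t=24: queue=[C,G] q_used=2 → run C
t=25: queue=[C,G] q_used=3 → run C
t=26: queue=[G] q_used=0 → run G
t=27: queue=[G] q_used=1 → run G
t=28: (idle)
t=29: (idle)
t=30: (idle)
t=31: (idle)
t=32: (idle)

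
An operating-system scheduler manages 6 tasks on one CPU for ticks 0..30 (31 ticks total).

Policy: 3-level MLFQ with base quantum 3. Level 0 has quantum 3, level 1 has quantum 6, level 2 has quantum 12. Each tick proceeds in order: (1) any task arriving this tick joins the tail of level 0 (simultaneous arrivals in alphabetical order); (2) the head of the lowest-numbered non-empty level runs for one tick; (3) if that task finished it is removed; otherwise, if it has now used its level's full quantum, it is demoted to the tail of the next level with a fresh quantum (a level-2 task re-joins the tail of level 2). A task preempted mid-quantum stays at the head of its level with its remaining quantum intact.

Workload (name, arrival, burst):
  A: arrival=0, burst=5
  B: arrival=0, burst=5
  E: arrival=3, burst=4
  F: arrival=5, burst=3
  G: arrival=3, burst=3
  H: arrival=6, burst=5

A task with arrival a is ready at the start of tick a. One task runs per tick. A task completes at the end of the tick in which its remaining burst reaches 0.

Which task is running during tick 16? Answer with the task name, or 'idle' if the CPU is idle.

t=0: L0/L1/L2 = AB/-/- → run A
t=1: L0/L1/L2 = AB/-/- → run A
t=2: L0/L1/L2 = AB/-/- → run A
t=3: L0/L1/L2 = BEG/A/- → run B
t=4: L0/L1/L2 = BEG/A/- → run B
t=5: L0/L1/L2 = BEGF/A/- → run B
t=6: L0/L1/L2 = EGFH/AB/- → run E
t=7: L0/L1/L2 = EGFH/AB/- → run E
t=8: L0/L1/L2 = EGFH/AB/- → run E
t=9: L0/L1/L2 = GFH/ABE/- → run G
t=10: L0/L1/L2 = GFH/ABE/- → run G
t=11: L0/L1/L2 = GFH/ABE/- → run G
t=12: L0/L1/L2 = FH/ABE/- → run F
t=13: L0/L1/L2 = FH/ABE/- → run F
t=14: L0/L1/L2 = FH/ABE/- → run F
t=15: L0/L1/L2 = H/ABE/- → run H
t=16: L0/L1/L2 = H/ABE/- → run H
t=17: L0/L1/L2 = H/ABE/- → run H
t=18: L0/L1/L2 = -/ABEH/- → run A
t=19: L0/L1/L2 = -/ABEH/- → run A
t=20: L0/L1/L2 = -/BEH/- → run B
t=21: L0/L1/L2 = -/BEH/- → run B
t=22: L0/L1/L2 = -/EH/- → run E
t=23: L0/L1/L2 = -/H/- → run H
t=24: L0/L1/L2 = -/H/- → run H
t=25: (idle)
t=26: (idle)
t=27: (idle)
t=28: (idle)
t=29: (idle)
t=30: (idle)

running at tick 16 = H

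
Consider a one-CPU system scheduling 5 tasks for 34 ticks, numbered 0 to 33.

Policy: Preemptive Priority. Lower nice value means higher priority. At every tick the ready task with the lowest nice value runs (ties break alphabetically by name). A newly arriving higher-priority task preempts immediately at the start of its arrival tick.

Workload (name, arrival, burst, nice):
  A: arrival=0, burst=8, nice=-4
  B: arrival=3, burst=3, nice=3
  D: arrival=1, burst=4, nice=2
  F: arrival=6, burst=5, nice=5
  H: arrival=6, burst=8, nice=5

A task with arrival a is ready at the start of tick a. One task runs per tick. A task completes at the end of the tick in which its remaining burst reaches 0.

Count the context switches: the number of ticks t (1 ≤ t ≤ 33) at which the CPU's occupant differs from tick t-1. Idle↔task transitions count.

context switches = 5

t=0: ready={A} → run A
t=1: ready={A,D} → run A
t=2: ready={A,D} → run A
t=3: ready={A,B,D} → run A
t=4: ready={A,B,D} → run A
t=5: ready={A,B,D} → run A
t=6: ready={A,B,D,F,H} → run A
t=7: ready={A,B,D,F,H} → run A
t=8: ready={B,D,F,H} → run D
t=9: ready={B,D,F,H} → run D
t=10: ready={B,D,F,H} → run D
t=11: ready={B,D,F,H} → run D
t=12: ready={B,F,H} → run B
t=13: ready={B,F,H} → run B
t=14: ready={B,F,H} → run B
t=15: ready={F,H} → run F
t=16: ready={F,H} → run F
t=17: ready={F,H} → run F
t=18: ready={F,H} → run F
t=19: ready={F,H} → run F
t=20: ready={H} → run H
t=21: ready={H} → run H
t=22: ready={H} → run H
t=23: ready={H} → run H
t=24: ready={H} → run H
t=25: ready={H} → run H
t=26: ready={H} → run H
t=27: ready={H} → run H
t=28: (idle)
t=29: (idle)
t=30: (idle)
t=31: (idle)
t=32: (idle)
t=33: (idle)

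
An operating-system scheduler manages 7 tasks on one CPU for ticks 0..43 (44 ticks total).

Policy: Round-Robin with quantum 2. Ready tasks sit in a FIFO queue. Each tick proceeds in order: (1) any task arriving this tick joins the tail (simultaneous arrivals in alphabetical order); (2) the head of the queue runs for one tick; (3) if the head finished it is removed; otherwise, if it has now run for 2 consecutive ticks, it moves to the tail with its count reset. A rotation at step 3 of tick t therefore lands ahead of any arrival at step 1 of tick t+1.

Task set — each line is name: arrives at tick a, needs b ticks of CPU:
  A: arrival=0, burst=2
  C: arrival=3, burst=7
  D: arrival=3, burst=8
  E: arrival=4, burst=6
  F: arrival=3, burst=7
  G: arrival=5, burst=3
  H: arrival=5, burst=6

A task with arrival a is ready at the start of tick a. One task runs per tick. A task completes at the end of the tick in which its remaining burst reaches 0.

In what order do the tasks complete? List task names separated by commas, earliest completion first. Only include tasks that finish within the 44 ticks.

completion order = A, G, E, C, H, D, F

t=0: queue=[A] q_used=0 → run A
t=1: queue=[A] q_used=1 → run A
t=2: (idle)
t=3: queue=[C,D,F] q_used=0 → run C
t=4: queue=[C,D,F,E] q_used=1 → run C
t=5: queue=[D,F,E,C,G,H] q_used=0 → run D
t=6: queue=[D,F,E,C,G,H] q_used=1 → run D
t=7: queue=[F,E,C,G,H,D] q_used=0 → run F
t=8: queue=[F,E,C,G,H,D] q_used=1 → run F
t=9: queue=[E,C,G,H,D,F] q_used=0 → run E
t=10: queue=[E,C,G,H,D,F] q_used=1 → run E
t=11: queue=[C,G,H,D,F,E] q_used=0 → run C
t=12: queue=[C,G,H,D,F,E] q_used=1 → run C
t=13: queue=[G,H,D,F,E,C] q_used=0 → run G
t=14: queue=[G,H,D,F,E,C] q_used=1 → run G
t=15: queue=[H,D,F,E,C,G] q_used=0 → run H
t=16: queue=[H,D,F,E,C,G] q_used=1 → run H
t=17: queue=[D,F,E,C,G,H] q_used=0 → run D
t=18: queue=[D,F,E,C,G,H] q_used=1 → run D
t=19: queue=[F,E,C,G,H,D] q_used=0 → run F
t=20: queue=[F,E,C,G,H,D] q_used=1 → run F
t=21: queue=[E,C,G,H,D,F] q_used=0 → run E
t=22: queue=[E,C,G,H,D,F] q_used=1 → run E
t=23: queue=[C,G,H,D,F,E] q_used=0 → run C
t=24: queue=[C,G,H,D,F,E] q_used=1 → run C
t=25: queue=[G,H,D,F,E,C] q_used=0 → run G
t=26: queue=[H,D,F,E,C] q_used=0 → run H
t=27: queue=[H,D,F,E,C] q_used=1 → run H
t=28: queue=[D,F,E,C,H] q_used=0 → run D
t=29: queue=[D,F,E,C,H] q_used=1 → run D
t=30: queue=[F,E,C,H,D] q_used=0 → run F
t=31: queue=[F,E,C,H,D] q_used=1 → run F
t=32: queue=[E,C,H,D,F] q_used=0 → run E
t=33: queue=[E,C,H,D,F] q_used=1 → run E
t=34: queue=[C,H,D,F] q_used=0 → run C
t=35: queue=[H,D,F] q_used=0 → run H
t=36: queue=[H,D,F] q_used=1 → run H
t=37: queue=[D,F] q_used=0 → run D
t=38: queue=[D,F] q_used=1 → run D
t=39: queue=[F] q_used=0 → run F
t=40: (idle)
t=41: (idle)
t=42: (idle)
t=43: (idle)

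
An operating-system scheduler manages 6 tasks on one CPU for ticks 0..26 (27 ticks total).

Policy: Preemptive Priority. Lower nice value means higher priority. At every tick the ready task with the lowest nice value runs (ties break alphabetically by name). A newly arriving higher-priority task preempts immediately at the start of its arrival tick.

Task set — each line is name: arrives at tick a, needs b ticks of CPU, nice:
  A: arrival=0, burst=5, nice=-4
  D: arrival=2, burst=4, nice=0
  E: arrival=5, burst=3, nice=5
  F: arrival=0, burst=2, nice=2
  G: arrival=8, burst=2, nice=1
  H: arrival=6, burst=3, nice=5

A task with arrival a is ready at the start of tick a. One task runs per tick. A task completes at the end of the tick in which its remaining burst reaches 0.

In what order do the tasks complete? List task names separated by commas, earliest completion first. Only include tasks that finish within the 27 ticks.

completion order = A, D, G, F, E, H

t=0: ready={A,F} → run A
t=1: ready={A,F} → run A
t=2: ready={A,D,F} → run A
t=3: ready={A,D,F} → run A
t=4: ready={A,D,F} → run A
t=5: ready={D,E,F} → run D
t=6: ready={D,E,F,H} → run D
t=7: ready={D,E,F,H} → run D
t=8: ready={D,E,F,G,H} → run D
t=9: ready={E,F,G,H} → run G
t=10: ready={E,F,G,H} → run G
t=11: ready={E,F,H} → run F
t=12: ready={E,F,H} → run F
t=13: ready={E,H} → run E
t=14: ready={E,H} → run E
t=15: ready={E,H} → run E
t=16: ready={H} → run H
t=17: ready={H} → run H
t=18: ready={H} → run H
t=19: (idle)
t=20: (idle)
t=21: (idle)
t=22: (idle)
t=23: (idle)
t=24: (idle)
t=25: (idle)
t=26: (idle)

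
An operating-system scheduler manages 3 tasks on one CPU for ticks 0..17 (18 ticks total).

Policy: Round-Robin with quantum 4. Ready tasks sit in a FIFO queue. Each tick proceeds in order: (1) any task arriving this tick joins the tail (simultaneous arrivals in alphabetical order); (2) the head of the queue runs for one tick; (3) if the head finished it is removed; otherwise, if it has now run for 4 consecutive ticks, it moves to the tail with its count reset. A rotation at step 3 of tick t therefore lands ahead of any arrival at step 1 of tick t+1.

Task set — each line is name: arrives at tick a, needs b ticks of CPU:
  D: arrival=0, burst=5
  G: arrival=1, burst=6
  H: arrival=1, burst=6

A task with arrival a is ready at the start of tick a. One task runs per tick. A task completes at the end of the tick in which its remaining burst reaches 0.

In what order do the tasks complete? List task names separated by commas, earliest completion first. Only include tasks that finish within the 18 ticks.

completion order = D, G, H

t=0: queue=[D] q_used=0 → run D
t=1: queue=[D,G,H] q_used=1 → run D
t=2: queue=[D,G,H] q_used=2 → run D
t=3: queue=[D,G,H] q_used=3 → run D
t=4: queue=[G,H,D] q_used=0 → run G
t=5: queue=[G,H,D] q_used=1 → run G
t=6: queue=[G,H,D] q_used=2 → run G
t=7: queue=[G,H,D] q_used=3 → run G
t=8: queue=[H,D,G] q_used=0 → run H
t=9: queue=[H,D,G] q_used=1 → run H
t=10: queue=[H,D,G] q_used=2 → run H
t=11: queue=[H,D,G] q_used=3 → run H
t=12: queue=[D,G,H] q_used=0 → run D
t=13: queue=[G,H] q_used=0 → run G
t=14: queue=[G,H] q_used=1 → run G
t=15: queue=[H] q_used=0 → run H
t=16: queue=[H] q_used=1 → run H
t=17: (idle)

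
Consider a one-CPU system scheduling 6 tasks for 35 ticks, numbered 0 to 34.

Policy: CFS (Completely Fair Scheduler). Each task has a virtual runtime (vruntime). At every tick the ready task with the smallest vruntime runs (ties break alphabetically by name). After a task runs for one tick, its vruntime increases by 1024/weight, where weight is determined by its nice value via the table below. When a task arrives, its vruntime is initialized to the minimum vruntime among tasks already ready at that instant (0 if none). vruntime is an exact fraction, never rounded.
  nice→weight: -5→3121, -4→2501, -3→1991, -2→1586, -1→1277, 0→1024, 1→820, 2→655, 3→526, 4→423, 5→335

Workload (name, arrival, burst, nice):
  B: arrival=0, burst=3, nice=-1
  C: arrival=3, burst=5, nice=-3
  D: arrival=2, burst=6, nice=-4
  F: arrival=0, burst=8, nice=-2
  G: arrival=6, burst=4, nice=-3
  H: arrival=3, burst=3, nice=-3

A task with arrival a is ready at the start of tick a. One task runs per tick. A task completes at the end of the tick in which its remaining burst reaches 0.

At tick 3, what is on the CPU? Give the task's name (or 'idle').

t=0: vr[B=0 F=0] → run B
t=1: vr[B=1024/1277 F=0] → run F
t=2: vr[B=1024/1277 D=512/793 F=512/793] → run D
t=3: vr[B=1024/1277 C=512/793 D=34304/32513 F=512/793 H=512/793] → run C
t=4: vr[B=1024/1277 C=1831424/1578863 D=34304/32513 F=512/793 H=512/793] → run F
t=5: vr[B=1024/1277 C=1831424/1578863 D=34304/32513 F=1024/793 H=512/793] → run H
t=6: vr[B=1024/1277 C=1831424/1578863 D=34304/32513 F=1024/793 G=1024/1277 H=1831424/1578863] → run B
t=7: vr[B=2048/1277 C=1831424/1578863 D=34304/32513 F=1024/793 G=1024/1277 H=1831424/1578863] → run G
t=8: vr[B=2048/1277 C=1831424/1578863 D=34304/32513 F=1024/793 G=3346432/2542507 H=1831424/1578863] → run D
t=9: vr[B=2048/1277 C=1831424/1578863 D=47616/32513 F=1024/793 G=3346432/2542507 H=1831424/1578863] → run C
t=10: vr[B=2048/1277 C=2643456/1578863 D=47616/32513 F=1024/793 G=3346432/2542507 H=1831424/1578863] → run H
t=11: vr[B=2048/1277 C=2643456/1578863 D=47616/32513 F=1024/793 G=3346432/2542507 H=2643456/1578863] → run F
t=12: vr[B=2048/1277 C=2643456/1578863 D=47616/32513 F=1536/793 G=3346432/2542507 H=2643456/1578863] → run G
t=13: vr[B=2048/1277 C=2643456/1578863 D=47616/32513 F=1536/793 G=4654080/2542507 H=2643456/1578863] → run D
t=14: vr[B=2048/1277 C=2643456/1578863 D=60928/32513 F=1536/793 G=4654080/2542507 H=2643456/1578863] → run B
t=15: vr[C=2643456/1578863 D=60928/32513 F=1536/793 G=4654080/2542507 H=2643456/1578863] → run C
t=16: vr[C=3455488/1578863 D=60928/32513 F=1536/793 G=4654080/2542507 H=2643456/1578863] → run H
t=17: vr[C=3455488/1578863 D=60928/32513 F=1536/793 G=4654080/2542507] → run G
t=18: vr[C=3455488/1578863 D=60928/32513 F=1536/793 G=5961728/2542507] → run D
t=19: vr[C=3455488/1578863 D=74240/32513 F=1536/793 G=5961728/2542507] → run F
t=20: vr[C=3455488/1578863 D=74240/32513 F=2048/793 G=5961728/2542507] → run C
t=21: vr[C=4267520/1578863 D=74240/32513 F=2048/793 G=5961728/2542507] → run D
t=22: vr[C=4267520/1578863 D=87552/32513 F=2048/793 G=5961728/2542507] → run G
t=23: vr[C=4267520/1578863 D=87552/32513 F=2048/793] → run F
t=24: vr[C=4267520/1578863 D=87552/32513 F=2560/793] → run D
t=25: vr[C=4267520/1578863 F=2560/793] → run C
t=26: vr[F=2560/793] → run F
t=27: vr[F=3072/793] → run F
t=28: vr[F=3584/793] → run F
t=29: (idle)
t=30: (idle)
t=31: (idle)
t=32: (idle)
t=33: (idle)
t=34: (idle)

running at tick 3 = C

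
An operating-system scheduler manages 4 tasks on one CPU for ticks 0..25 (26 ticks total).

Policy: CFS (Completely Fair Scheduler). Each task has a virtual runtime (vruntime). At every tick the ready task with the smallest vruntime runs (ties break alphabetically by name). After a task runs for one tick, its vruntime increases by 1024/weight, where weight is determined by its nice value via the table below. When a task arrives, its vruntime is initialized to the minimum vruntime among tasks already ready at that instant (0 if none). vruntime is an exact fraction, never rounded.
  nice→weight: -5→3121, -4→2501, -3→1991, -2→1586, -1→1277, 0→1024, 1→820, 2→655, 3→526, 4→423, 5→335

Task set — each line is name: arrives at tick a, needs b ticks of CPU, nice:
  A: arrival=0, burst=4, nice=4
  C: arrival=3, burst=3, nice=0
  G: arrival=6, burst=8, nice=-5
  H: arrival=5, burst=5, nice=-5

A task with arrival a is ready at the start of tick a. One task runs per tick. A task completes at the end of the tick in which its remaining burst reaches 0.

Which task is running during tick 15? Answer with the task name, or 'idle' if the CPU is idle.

t=0: vr[A=0] → run A
t=1: vr[A=1024/423] → run A
t=2: vr[A=2048/423] → run A
t=3: vr[A=1024/141 C=1024/141] → run A
t=4: vr[C=1024/141] → run C
t=5: vr[C=1165/141 H=1165/141] → run C
t=6: vr[C=1306/141 G=1165/141 H=1165/141] → run G
t=7: vr[C=1306/141 G=3780349/440061 H=1165/141] → run H
t=8: vr[C=1306/141 G=3780349/440061 H=3780349/440061] → run G
t=9: vr[C=1306/141 G=3924733/440061 H=3780349/440061] → run H
t=10: vr[C=1306/141 G=3924733/440061 H=3924733/440061] → run G
t=11: vr[C=1306/141 G=4069117/440061 H=3924733/440061] → run H
t=12: vr[C=1306/141 G=4069117/440061 H=4069117/440061] → run G
t=13: vr[C=1306/141 G=4213501/440061 H=4069117/440061] → run H
t=14: vr[C=1306/141 G=4213501/440061 H=4213501/440061] → run C
t=15: vr[G=4213501/440061 H=4213501/440061] → run G
t=16: vr[G=4357885/440061 H=4213501/440061] → run H
t=17: vr[G=4357885/440061] → run G
t=18: vr[G=4502269/440061] → run G
t=19: vr[G=4646653/440061] → run G
t=20: (idle)
t=21: (idle)
t=22: (idle)
t=23: (idle)
t=24: (idle)
t=25: (idle)

running at tick 15 = G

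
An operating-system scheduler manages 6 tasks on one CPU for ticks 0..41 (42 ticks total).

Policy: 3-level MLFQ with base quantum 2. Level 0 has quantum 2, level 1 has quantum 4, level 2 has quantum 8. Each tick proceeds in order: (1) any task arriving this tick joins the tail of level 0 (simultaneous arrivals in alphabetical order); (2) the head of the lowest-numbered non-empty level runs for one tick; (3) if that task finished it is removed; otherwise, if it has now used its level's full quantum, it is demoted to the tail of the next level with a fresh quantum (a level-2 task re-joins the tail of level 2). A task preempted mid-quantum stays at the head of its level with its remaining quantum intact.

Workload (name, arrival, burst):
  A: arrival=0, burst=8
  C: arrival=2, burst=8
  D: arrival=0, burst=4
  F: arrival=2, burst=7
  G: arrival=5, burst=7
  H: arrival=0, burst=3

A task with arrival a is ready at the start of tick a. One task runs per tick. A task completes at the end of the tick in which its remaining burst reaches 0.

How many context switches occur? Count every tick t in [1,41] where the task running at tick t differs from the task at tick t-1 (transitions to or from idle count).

t=0: L0/L1/L2 = ADH/-/- → run A
t=1: L0/L1/L2 = ADH/-/- → run A
t=2: L0/L1/L2 = DHCF/A/- → run D
t=3: L0/L1/L2 = DHCF/A/- → run D
t=4: L0/L1/L2 = HCF/AD/- → run H
t=5: L0/L1/L2 = HCFG/AD/- → run H
t=6: L0/L1/L2 = CFG/ADH/- → run C
t=7: L0/L1/L2 = CFG/ADH/- → run C
t=8: L0/L1/L2 = FG/ADHC/- → run F
t=9: L0/L1/L2 = FG/ADHC/- → run F
t=10: L0/L1/L2 = G/ADHCF/- → run G
t=11: L0/L1/L2 = G/ADHCF/- → run G
t=12: L0/L1/L2 = -/ADHCFG/- → run A
t=13: L0/L1/L2 = -/ADHCFG/- → run A
t=14: L0/L1/L2 = -/ADHCFG/- → run A
t=15: L0/L1/L2 = -/ADHCFG/- → run A
t=16: L0/L1/L2 = -/DHCFG/A → run D
t=17: L0/L1/L2 = -/DHCFG/A → run D
t=18: L0/L1/L2 = -/HCFG/A → run H
t=19: L0/L1/L2 = -/CFG/A → run C
t=20: L0/L1/L2 = -/CFG/A → run C
t=21: L0/L1/L2 = -/CFG/A → run C
t=22: L0/L1/L2 = -/CFG/A → run C
t=23: L0/L1/L2 = -/FG/AC → run F
t=24: L0/L1/L2 = -/FG/AC → run F
t=25: L0/L1/L2 = -/FG/AC → run F
t=26: L0/L1/L2 = -/FG/AC → run F
t=27: L0/L1/L2 = -/G/ACF → run G
t=28: L0/L1/L2 = -/G/ACF → run G
t=29: L0/L1/L2 = -/G/ACF → run G
t=30: L0/L1/L2 = -/G/ACF → run G
t=31: L0/L1/L2 = -/-/ACFG → run A
t=32: L0/L1/L2 = -/-/ACFG → run A
t=33: L0/L1/L2 = -/-/CFG → run C
t=34: L0/L1/L2 = -/-/CFG → run C
t=35: L0/L1/L2 = -/-/FG → run F
t=36: L0/L1/L2 = -/-/G → run G
t=37: (idle)
t=38: (idle)
t=39: (idle)
t=40: (idle)
t=41: (idle)

context switches = 16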